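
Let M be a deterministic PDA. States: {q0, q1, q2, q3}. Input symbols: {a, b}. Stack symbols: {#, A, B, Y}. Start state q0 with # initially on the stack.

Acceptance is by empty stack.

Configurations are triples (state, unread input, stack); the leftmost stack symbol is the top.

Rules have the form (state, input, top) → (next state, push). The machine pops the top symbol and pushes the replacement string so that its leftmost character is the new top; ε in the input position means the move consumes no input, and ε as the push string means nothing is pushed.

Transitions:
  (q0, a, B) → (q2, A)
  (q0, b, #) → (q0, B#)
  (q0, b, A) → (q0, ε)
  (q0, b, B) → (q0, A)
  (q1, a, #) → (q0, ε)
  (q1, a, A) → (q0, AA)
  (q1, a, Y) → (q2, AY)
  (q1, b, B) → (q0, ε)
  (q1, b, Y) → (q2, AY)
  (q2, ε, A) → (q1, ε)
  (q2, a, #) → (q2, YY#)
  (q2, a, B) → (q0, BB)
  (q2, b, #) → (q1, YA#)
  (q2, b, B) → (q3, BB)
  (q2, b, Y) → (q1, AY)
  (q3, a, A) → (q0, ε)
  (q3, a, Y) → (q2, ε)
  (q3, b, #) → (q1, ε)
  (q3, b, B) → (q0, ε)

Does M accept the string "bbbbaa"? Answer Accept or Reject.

(q0, bbbbaa, #)
  read b, top #: go to q0, push B# → (q0, bbbaa, B#)
  read b, top B: go to q0, push A → (q0, bbaa, A#)
  read b, top A: go to q0, push ε → (q0, baa, #)
  read b, top #: go to q0, push B# → (q0, aa, B#)
  read a, top B: go to q2, push A → (q2, a, A#)
  ε-move, top A: go to q1, push ε → (q1, a, #)
  read a, top #: go to q0, push ε → (q0, ε, ε)
All input consumed and the stack is empty.

Accept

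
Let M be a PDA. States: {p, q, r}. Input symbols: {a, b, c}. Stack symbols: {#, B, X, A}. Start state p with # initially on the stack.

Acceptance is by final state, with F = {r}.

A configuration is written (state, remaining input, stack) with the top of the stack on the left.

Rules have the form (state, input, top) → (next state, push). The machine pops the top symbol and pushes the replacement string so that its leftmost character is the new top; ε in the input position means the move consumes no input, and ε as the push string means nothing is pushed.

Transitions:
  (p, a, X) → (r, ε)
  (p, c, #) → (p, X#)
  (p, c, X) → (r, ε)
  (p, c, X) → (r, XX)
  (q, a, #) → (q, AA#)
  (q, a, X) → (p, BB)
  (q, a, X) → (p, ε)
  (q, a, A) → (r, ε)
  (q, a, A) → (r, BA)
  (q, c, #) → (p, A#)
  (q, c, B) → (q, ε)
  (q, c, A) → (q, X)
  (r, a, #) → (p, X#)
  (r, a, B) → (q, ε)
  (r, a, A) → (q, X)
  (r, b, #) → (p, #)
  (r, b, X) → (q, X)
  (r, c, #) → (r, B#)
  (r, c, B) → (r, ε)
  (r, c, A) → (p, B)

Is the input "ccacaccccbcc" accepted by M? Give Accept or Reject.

Reject

No computation consumes all input and reaches a final state.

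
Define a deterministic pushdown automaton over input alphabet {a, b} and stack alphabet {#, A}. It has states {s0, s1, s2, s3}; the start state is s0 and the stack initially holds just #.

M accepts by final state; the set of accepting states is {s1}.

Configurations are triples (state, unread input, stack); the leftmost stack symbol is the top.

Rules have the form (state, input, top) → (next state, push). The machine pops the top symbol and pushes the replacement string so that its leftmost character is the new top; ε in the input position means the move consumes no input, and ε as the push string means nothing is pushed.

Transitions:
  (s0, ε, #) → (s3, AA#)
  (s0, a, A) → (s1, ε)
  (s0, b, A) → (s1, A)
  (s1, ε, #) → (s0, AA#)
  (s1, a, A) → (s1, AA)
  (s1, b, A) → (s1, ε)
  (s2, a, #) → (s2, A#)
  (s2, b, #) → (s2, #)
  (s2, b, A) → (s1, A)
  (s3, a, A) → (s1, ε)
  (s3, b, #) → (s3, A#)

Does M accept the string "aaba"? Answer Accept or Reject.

(s0, aaba, #)
  ε-move, top #: go to s3, push AA# → (s3, aaba, AA#)
  read a, top A: go to s1, push ε → (s1, aba, A#)
  read a, top A: go to s1, push AA → (s1, ba, AA#)
  read b, top A: go to s1, push ε → (s1, a, A#)
  read a, top A: go to s1, push AA → (s1, ε, AA#)
All input consumed; state s1 ∈ F.

Accept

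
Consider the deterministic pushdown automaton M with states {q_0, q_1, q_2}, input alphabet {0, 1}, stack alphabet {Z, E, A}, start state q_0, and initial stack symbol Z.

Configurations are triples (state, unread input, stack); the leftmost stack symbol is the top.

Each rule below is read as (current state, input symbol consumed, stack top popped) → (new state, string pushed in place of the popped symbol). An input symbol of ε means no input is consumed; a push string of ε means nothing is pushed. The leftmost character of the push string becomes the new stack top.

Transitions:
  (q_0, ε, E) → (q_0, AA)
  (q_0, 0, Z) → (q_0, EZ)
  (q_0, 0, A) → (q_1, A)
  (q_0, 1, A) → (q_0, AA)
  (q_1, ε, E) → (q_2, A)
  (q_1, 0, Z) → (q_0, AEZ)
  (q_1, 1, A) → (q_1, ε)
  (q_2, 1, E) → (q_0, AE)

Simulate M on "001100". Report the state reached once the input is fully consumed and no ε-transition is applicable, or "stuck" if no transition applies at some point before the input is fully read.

q_1

(q_0, 001100, Z) ⊢ (q_0, 01100, EZ) ⊢ (q_0, 01100, AAZ) ⊢ (q_1, 1100, AAZ) ⊢ (q_1, 100, AZ) ⊢ (q_1, 00, Z) ⊢ (q_0, 0, AEZ) ⊢ (q_1, ε, AEZ)
All input consumed; M is in state q_1.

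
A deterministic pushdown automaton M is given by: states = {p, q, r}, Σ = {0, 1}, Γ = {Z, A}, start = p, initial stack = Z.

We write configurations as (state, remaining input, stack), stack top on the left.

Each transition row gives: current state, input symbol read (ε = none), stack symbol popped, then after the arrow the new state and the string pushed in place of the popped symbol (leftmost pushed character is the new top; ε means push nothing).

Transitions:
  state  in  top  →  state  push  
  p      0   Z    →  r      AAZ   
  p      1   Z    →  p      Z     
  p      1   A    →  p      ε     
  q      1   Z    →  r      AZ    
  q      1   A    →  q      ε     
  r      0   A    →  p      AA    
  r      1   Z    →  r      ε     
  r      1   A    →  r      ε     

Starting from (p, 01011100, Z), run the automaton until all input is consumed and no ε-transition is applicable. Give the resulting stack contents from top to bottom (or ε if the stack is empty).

(p, 01011100, Z) ⊢ (r, 1011100, AAZ) ⊢ (r, 011100, AZ) ⊢ (p, 11100, AAZ) ⊢ (p, 1100, AZ) ⊢ (p, 100, Z) ⊢ (p, 00, Z) ⊢ (r, 0, AAZ) ⊢ (p, ε, AAAZ)
All input consumed in state p with stack AAAZ.

AAAZ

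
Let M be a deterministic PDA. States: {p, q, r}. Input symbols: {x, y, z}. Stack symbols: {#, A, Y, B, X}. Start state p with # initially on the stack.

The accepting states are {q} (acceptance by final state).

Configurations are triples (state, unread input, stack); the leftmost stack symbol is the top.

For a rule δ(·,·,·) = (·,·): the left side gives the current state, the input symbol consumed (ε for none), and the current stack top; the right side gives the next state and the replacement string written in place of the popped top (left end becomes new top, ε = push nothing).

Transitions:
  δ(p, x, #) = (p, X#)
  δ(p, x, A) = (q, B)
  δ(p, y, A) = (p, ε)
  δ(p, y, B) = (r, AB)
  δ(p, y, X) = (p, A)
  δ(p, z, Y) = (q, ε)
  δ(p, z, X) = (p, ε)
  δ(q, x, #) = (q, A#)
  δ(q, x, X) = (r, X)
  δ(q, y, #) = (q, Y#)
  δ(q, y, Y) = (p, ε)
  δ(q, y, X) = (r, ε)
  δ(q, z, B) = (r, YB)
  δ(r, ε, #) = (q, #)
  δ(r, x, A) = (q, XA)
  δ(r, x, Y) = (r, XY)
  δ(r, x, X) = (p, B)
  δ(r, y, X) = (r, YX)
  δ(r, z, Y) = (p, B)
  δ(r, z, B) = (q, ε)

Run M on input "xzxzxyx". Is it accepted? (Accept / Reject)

Accept

(p, xzxzxyx, #)
  read x, top #: go to p, push X# → (p, zxzxyx, X#)
  read z, top X: go to p, push ε → (p, xzxyx, #)
  read x, top #: go to p, push X# → (p, zxyx, X#)
  read z, top X: go to p, push ε → (p, xyx, #)
  read x, top #: go to p, push X# → (p, yx, X#)
  read y, top X: go to p, push A → (p, x, A#)
  read x, top A: go to q, push B → (q, ε, B#)
All input consumed; state q ∈ F.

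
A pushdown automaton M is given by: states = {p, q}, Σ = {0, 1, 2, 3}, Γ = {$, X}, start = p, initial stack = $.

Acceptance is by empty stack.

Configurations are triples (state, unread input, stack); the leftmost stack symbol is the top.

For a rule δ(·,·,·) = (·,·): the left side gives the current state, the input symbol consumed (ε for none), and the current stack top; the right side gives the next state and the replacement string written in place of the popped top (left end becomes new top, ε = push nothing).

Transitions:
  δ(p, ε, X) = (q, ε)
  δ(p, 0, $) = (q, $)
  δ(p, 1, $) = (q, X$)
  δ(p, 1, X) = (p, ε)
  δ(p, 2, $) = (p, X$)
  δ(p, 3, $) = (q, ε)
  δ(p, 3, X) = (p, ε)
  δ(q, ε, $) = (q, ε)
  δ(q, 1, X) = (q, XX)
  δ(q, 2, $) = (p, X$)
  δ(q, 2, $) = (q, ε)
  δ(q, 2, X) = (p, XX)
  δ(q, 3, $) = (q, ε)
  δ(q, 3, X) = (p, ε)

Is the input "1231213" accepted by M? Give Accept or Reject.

Accept

One accepting computation: (p, 1231213, $) ⊢ (q, 231213, X$) ⊢ (p, 31213, XX$) ⊢ (p, 1213, X$) ⊢ (p, 213, $) ⊢ (p, 13, X$) ⊢ (p, 3, $) ⊢ (q, ε, ε)
All input consumed and the stack is empty.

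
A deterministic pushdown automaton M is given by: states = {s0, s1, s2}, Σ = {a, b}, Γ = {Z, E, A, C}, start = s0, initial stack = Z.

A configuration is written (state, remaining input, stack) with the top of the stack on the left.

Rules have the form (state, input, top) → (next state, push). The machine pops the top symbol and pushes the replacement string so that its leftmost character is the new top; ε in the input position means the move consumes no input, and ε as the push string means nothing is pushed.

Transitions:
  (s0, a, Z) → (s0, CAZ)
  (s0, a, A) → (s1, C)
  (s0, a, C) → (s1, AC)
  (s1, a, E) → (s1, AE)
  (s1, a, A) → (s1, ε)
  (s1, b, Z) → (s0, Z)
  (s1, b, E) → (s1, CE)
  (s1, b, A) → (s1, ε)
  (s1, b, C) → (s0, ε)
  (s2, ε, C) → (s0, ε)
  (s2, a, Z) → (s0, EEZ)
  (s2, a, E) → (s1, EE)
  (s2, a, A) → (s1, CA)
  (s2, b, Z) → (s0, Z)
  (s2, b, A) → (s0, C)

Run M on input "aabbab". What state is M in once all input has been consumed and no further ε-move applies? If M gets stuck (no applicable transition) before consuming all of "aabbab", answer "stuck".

s0

(s0, aabbab, Z)
  read a, top Z: go to s0, push CAZ → (s0, abbab, CAZ)
  read a, top C: go to s1, push AC → (s1, bbab, ACAZ)
  read b, top A: go to s1, push ε → (s1, bab, CAZ)
  read b, top C: go to s0, push ε → (s0, ab, AZ)
  read a, top A: go to s1, push C → (s1, b, CZ)
  read b, top C: go to s0, push ε → (s0, ε, Z)
All input consumed; M is in state s0.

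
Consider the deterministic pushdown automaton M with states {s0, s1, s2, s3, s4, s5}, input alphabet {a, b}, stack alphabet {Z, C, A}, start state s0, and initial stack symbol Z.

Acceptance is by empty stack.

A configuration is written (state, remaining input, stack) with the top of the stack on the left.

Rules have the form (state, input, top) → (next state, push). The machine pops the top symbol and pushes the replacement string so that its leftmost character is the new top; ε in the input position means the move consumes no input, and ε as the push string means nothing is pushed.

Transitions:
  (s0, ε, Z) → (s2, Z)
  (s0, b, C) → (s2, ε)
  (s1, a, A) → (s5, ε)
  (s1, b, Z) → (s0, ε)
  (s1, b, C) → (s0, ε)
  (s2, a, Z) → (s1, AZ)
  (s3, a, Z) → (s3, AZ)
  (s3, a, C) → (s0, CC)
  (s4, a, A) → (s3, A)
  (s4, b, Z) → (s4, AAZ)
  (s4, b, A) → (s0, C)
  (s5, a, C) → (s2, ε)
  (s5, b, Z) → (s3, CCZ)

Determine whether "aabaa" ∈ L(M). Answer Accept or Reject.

Reject

(s0, aabaa, Z) ⊢ (s2, aabaa, Z) ⊢ (s1, abaa, AZ) ⊢ (s5, baa, Z) ⊢ (s3, aa, CCZ) ⊢ (s0, a, CCCZ)
No transition applies at (s0, a, CCCZ); input not fully consumed.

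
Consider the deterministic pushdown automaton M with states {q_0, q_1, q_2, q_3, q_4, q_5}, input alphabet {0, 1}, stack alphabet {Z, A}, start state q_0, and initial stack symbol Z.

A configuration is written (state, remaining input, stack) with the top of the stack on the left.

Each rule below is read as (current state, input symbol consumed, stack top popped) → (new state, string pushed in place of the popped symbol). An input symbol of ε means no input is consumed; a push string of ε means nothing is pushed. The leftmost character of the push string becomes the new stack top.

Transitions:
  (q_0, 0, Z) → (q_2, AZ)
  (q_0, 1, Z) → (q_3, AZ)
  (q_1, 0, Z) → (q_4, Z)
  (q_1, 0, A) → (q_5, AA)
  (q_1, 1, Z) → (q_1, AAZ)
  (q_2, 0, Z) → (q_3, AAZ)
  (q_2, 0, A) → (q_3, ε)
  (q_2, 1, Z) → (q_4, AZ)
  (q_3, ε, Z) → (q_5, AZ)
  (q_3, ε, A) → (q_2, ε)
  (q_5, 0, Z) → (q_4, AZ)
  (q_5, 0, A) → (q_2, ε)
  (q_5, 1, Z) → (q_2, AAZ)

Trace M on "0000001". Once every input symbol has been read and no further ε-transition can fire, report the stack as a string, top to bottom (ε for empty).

AZ

(q_0, 0000001, Z)
  read 0, top Z: go to q_2, push AZ → (q_2, 000001, AZ)
  read 0, top A: go to q_3, push ε → (q_3, 00001, Z)
  ε-move, top Z: go to q_5, push AZ → (q_5, 00001, AZ)
  read 0, top A: go to q_2, push ε → (q_2, 0001, Z)
  read 0, top Z: go to q_3, push AAZ → (q_3, 001, AAZ)
  ε-move, top A: go to q_2, push ε → (q_2, 001, AZ)
  read 0, top A: go to q_3, push ε → (q_3, 01, Z)
  ε-move, top Z: go to q_5, push AZ → (q_5, 01, AZ)
  read 0, top A: go to q_2, push ε → (q_2, 1, Z)
  read 1, top Z: go to q_4, push AZ → (q_4, ε, AZ)
All input consumed in state q_4 with stack AZ.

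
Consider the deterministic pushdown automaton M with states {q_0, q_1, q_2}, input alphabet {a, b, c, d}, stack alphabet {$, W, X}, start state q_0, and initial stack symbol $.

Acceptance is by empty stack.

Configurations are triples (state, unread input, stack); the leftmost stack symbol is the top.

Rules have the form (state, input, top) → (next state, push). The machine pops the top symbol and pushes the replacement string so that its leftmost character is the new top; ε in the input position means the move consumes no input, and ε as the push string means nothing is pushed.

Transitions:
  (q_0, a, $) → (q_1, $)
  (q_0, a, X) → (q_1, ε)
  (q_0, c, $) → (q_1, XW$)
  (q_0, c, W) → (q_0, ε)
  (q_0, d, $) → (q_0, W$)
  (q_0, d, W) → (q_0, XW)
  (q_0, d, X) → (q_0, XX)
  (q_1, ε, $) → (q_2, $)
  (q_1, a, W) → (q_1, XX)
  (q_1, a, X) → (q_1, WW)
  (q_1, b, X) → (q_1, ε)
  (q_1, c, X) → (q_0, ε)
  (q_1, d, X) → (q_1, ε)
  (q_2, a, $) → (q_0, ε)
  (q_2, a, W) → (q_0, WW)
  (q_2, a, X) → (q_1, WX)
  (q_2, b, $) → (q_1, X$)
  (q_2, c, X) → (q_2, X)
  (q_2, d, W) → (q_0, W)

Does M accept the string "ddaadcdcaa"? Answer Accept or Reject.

Accept

(q_0, ddaadcdcaa, $)
  read d, top $: go to q_0, push W$ → (q_0, daadcdcaa, W$)
  read d, top W: go to q_0, push XW → (q_0, aadcdcaa, XW$)
  read a, top X: go to q_1, push ε → (q_1, adcdcaa, W$)
  read a, top W: go to q_1, push XX → (q_1, dcdcaa, XX$)
  read d, top X: go to q_1, push ε → (q_1, cdcaa, X$)
  read c, top X: go to q_0, push ε → (q_0, dcaa, $)
  read d, top $: go to q_0, push W$ → (q_0, caa, W$)
  read c, top W: go to q_0, push ε → (q_0, aa, $)
  read a, top $: go to q_1, push $ → (q_1, a, $)
  ε-move, top $: go to q_2, push $ → (q_2, a, $)
  read a, top $: go to q_0, push ε → (q_0, ε, ε)
All input consumed and the stack is empty.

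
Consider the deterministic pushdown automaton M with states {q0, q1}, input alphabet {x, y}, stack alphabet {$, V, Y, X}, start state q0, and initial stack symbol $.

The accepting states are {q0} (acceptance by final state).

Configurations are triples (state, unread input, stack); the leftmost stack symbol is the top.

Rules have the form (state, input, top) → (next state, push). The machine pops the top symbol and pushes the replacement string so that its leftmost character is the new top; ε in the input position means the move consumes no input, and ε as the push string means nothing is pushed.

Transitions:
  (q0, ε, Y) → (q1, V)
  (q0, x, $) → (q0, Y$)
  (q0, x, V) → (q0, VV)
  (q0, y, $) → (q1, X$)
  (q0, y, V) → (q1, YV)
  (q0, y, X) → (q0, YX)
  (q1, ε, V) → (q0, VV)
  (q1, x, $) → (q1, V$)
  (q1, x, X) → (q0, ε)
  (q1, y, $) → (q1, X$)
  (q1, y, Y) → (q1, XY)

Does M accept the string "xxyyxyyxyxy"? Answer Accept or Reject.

Reject

(q0, xxyyxyyxyxy, $)
  read x, top $: go to q0, push Y$ → (q0, xyyxyyxyxy, Y$)
  ε-move, top Y: go to q1, push V → (q1, xyyxyyxyxy, V$)
  ε-move, top V: go to q0, push VV → (q0, xyyxyyxyxy, VV$)
  read x, top V: go to q0, push VV → (q0, yyxyyxyxy, VVV$)
  read y, top V: go to q1, push YV → (q1, yxyyxyxy, YVVV$)
  read y, top Y: go to q1, push XY → (q1, xyyxyxy, XYVVV$)
  read x, top X: go to q0, push ε → (q0, yyxyxy, YVVV$)
  ε-move, top Y: go to q1, push V → (q1, yyxyxy, VVVV$)
  ε-move, top V: go to q0, push VV → (q0, yyxyxy, VVVVV$)
  read y, top V: go to q1, push YV → (q1, yxyxy, YVVVVV$)
  read y, top Y: go to q1, push XY → (q1, xyxy, XYVVVVV$)
  read x, top X: go to q0, push ε → (q0, yxy, YVVVVV$)
  ε-move, top Y: go to q1, push V → (q1, yxy, VVVVVV$)
  ε-move, top V: go to q0, push VV → (q0, yxy, VVVVVVV$)
  read y, top V: go to q1, push YV → (q1, xy, YVVVVVVV$)
No transition applies at (q1, xy, YVVVVVVV$); input not fully consumed.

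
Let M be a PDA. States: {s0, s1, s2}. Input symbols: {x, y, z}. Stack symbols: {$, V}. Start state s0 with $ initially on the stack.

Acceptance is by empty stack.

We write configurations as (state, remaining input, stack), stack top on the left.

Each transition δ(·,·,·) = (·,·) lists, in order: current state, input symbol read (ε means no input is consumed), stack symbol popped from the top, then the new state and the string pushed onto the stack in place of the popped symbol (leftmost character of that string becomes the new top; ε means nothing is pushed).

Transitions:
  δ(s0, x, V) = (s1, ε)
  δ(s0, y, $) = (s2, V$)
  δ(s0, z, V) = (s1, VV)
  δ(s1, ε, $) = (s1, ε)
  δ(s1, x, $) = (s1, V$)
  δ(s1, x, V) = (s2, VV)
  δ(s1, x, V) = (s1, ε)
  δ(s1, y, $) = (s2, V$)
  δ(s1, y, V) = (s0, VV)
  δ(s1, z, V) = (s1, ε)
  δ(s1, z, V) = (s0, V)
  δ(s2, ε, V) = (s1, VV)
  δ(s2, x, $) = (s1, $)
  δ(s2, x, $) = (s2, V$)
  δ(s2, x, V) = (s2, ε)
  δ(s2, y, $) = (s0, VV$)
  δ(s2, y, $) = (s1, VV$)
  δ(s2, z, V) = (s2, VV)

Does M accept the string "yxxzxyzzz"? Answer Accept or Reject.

Reject

No computation consumes all input and empties the stack.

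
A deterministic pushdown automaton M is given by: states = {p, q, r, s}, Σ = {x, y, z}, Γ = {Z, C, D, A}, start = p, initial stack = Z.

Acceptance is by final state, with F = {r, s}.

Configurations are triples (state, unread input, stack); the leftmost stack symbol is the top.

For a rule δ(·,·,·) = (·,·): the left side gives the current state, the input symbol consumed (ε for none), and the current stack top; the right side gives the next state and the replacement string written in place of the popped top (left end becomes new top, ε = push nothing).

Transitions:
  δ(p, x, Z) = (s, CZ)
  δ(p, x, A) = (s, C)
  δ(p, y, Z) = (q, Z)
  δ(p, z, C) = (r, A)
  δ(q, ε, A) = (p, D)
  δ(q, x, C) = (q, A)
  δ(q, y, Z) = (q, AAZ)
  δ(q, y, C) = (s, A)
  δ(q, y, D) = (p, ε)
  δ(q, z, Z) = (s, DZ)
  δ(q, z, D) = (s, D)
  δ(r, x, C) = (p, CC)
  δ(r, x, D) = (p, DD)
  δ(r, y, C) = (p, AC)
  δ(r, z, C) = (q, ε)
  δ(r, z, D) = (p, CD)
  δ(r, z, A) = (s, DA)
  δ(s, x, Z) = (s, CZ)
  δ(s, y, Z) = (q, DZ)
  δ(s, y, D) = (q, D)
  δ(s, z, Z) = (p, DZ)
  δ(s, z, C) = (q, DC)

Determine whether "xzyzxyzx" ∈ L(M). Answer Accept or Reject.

Reject

(p, xzyzxyzx, Z)
  read x, top Z: go to s, push CZ → (s, zyzxyzx, CZ)
  read z, top C: go to q, push DC → (q, yzxyzx, DCZ)
  read y, top D: go to p, push ε → (p, zxyzx, CZ)
  read z, top C: go to r, push A → (r, xyzx, AZ)
No transition applies at (r, xyzx, AZ); input not fully consumed.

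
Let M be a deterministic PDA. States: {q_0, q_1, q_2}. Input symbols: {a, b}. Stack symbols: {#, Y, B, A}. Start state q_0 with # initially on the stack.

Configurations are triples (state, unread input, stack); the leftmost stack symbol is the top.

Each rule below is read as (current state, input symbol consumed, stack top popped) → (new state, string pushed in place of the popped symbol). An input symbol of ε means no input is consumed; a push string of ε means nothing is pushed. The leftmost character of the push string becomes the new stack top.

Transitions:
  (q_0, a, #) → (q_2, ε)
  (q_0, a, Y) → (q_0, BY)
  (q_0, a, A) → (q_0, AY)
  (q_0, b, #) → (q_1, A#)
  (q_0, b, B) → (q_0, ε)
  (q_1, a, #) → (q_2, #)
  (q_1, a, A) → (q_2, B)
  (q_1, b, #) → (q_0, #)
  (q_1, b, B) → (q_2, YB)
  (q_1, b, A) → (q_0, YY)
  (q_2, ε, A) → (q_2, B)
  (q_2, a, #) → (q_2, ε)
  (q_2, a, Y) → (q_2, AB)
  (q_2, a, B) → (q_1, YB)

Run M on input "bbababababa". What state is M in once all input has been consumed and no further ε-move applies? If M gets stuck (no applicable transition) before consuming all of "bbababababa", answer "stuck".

q_0

(q_0, bbababababa, #) ⊢ (q_1, bababababa, A#) ⊢ (q_0, ababababa, YY#) ⊢ (q_0, babababa, BYY#) ⊢ (q_0, abababa, YY#) ⊢ (q_0, bababa, BYY#) ⊢ (q_0, ababa, YY#) ⊢ (q_0, baba, BYY#) ⊢ (q_0, aba, YY#) ⊢ (q_0, ba, BYY#) ⊢ (q_0, a, YY#) ⊢ (q_0, ε, BYY#)
All input consumed; M is in state q_0.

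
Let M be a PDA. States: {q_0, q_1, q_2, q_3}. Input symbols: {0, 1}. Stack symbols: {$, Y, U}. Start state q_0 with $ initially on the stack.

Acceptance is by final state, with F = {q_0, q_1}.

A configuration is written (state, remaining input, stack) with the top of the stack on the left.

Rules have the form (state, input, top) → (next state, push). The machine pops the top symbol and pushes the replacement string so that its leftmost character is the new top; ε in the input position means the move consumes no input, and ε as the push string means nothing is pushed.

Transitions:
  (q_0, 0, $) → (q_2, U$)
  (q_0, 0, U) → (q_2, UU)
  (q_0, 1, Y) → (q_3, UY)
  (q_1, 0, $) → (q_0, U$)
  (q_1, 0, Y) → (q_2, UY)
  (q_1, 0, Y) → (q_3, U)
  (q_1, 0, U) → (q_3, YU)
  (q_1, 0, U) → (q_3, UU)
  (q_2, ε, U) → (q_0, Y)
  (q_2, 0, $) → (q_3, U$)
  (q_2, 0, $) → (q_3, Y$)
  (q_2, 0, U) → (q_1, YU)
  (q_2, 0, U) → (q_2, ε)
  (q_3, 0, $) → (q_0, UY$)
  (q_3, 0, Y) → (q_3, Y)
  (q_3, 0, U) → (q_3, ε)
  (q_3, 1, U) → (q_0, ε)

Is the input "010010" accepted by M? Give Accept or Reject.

Reject

No computation consumes all input and reaches a final state.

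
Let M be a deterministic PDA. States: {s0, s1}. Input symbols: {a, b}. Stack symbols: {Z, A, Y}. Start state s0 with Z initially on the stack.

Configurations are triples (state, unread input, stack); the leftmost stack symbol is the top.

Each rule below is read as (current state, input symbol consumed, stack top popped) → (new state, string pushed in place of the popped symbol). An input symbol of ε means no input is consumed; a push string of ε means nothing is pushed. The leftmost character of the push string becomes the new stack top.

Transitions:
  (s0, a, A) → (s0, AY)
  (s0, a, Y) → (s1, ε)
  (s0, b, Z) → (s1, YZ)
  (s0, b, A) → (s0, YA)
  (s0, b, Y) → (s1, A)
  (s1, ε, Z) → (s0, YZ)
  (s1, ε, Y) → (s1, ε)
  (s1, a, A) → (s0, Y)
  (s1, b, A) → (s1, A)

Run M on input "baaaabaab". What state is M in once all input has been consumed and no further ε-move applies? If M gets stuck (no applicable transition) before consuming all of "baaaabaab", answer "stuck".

s1

(s0, baaaabaab, Z)
  read b, top Z: go to s1, push YZ → (s1, aaaabaab, YZ)
  ε-move, top Y: go to s1, push ε → (s1, aaaabaab, Z)
  ε-move, top Z: go to s0, push YZ → (s0, aaaabaab, YZ)
  read a, top Y: go to s1, push ε → (s1, aaabaab, Z)
  ε-move, top Z: go to s0, push YZ → (s0, aaabaab, YZ)
  read a, top Y: go to s1, push ε → (s1, aabaab, Z)
  ε-move, top Z: go to s0, push YZ → (s0, aabaab, YZ)
  read a, top Y: go to s1, push ε → (s1, abaab, Z)
  ε-move, top Z: go to s0, push YZ → (s0, abaab, YZ)
  read a, top Y: go to s1, push ε → (s1, baab, Z)
  ε-move, top Z: go to s0, push YZ → (s0, baab, YZ)
  read b, top Y: go to s1, push A → (s1, aab, AZ)
  read a, top A: go to s0, push Y → (s0, ab, YZ)
  read a, top Y: go to s1, push ε → (s1, b, Z)
  ε-move, top Z: go to s0, push YZ → (s0, b, YZ)
  read b, top Y: go to s1, push A → (s1, ε, AZ)
All input consumed; M is in state s1.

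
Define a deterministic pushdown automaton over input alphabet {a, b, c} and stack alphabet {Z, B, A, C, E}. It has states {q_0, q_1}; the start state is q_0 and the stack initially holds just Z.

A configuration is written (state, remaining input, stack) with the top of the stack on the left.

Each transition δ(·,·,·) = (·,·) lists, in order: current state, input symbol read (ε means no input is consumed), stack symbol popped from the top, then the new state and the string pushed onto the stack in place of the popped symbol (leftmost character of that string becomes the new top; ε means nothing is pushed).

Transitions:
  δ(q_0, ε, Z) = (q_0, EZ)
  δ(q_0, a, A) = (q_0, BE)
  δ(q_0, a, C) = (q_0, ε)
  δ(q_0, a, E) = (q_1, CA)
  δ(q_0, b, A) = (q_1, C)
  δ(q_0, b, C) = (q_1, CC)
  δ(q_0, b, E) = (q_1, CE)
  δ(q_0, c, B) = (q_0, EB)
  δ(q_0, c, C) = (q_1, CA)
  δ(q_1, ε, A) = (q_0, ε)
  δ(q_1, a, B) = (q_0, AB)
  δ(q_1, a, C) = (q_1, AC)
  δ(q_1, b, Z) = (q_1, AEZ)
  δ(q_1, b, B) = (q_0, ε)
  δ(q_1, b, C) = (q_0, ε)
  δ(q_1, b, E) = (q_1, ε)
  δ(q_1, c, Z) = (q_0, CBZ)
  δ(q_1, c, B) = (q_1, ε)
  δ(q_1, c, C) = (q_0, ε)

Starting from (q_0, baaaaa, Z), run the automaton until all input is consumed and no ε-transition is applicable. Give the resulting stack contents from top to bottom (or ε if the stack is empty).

AZ

(q_0, baaaaa, Z)
  ε-move, top Z: go to q_0, push EZ → (q_0, baaaaa, EZ)
  read b, top E: go to q_1, push CE → (q_1, aaaaa, CEZ)
  read a, top C: go to q_1, push AC → (q_1, aaaa, ACEZ)
  ε-move, top A: go to q_0, push ε → (q_0, aaaa, CEZ)
  read a, top C: go to q_0, push ε → (q_0, aaa, EZ)
  read a, top E: go to q_1, push CA → (q_1, aa, CAZ)
  read a, top C: go to q_1, push AC → (q_1, a, ACAZ)
  ε-move, top A: go to q_0, push ε → (q_0, a, CAZ)
  read a, top C: go to q_0, push ε → (q_0, ε, AZ)
All input consumed in state q_0 with stack AZ.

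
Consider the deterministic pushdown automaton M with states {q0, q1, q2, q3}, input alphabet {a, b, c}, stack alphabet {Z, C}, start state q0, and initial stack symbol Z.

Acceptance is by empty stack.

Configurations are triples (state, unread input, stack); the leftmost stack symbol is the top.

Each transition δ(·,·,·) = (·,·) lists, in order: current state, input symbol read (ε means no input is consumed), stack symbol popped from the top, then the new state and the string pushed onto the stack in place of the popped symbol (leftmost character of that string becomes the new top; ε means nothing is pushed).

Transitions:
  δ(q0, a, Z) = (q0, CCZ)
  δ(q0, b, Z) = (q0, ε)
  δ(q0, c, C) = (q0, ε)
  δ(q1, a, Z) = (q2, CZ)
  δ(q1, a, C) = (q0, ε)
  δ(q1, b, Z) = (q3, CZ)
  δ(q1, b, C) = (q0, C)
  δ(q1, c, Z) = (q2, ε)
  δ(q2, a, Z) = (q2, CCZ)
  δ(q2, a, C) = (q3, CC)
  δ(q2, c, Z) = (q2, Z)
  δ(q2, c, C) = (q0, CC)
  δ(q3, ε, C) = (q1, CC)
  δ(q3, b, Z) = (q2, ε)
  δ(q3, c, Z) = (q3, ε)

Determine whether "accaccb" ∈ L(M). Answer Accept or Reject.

(q0, accaccb, Z) ⊢ (q0, ccaccb, CCZ) ⊢ (q0, caccb, CZ) ⊢ (q0, accb, Z) ⊢ (q0, ccb, CCZ) ⊢ (q0, cb, CZ) ⊢ (q0, b, Z) ⊢ (q0, ε, ε)
All input consumed and the stack is empty.

Accept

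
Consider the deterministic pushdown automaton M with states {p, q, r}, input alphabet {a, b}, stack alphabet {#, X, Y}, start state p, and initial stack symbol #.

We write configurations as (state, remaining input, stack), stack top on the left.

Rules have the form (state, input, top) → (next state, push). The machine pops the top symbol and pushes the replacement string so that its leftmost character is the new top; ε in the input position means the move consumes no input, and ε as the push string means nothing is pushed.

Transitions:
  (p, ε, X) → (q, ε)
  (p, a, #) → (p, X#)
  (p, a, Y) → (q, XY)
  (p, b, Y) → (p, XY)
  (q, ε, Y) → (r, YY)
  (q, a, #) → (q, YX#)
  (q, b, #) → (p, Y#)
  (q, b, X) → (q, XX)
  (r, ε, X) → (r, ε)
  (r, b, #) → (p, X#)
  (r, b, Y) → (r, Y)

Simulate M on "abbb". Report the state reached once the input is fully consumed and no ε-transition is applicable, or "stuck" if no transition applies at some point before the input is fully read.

(p, abbb, #) ⊢ (p, bbb, X#) ⊢ (q, bbb, #) ⊢ (p, bb, Y#) ⊢ (p, b, XY#) ⊢ (q, b, Y#) ⊢ (r, b, YY#) ⊢ (r, ε, YY#)
All input consumed; M is in state r.

r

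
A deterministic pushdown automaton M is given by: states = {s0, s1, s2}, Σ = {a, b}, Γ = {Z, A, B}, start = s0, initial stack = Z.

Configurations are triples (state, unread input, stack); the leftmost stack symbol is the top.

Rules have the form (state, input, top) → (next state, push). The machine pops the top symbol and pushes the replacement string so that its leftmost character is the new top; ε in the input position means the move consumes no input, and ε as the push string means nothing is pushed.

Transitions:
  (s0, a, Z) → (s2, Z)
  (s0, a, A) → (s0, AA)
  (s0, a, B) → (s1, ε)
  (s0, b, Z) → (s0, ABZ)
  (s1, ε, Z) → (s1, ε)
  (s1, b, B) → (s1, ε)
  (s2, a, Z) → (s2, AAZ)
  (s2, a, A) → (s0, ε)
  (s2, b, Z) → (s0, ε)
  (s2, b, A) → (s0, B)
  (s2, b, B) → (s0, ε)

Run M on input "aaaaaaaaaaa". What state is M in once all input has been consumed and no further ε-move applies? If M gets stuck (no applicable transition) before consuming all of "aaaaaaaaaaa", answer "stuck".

(s0, aaaaaaaaaaa, Z)
  read a, top Z: go to s2, push Z → (s2, aaaaaaaaaa, Z)
  read a, top Z: go to s2, push AAZ → (s2, aaaaaaaaa, AAZ)
  read a, top A: go to s0, push ε → (s0, aaaaaaaa, AZ)
  read a, top A: go to s0, push AA → (s0, aaaaaaa, AAZ)
  read a, top A: go to s0, push AA → (s0, aaaaaa, AAAZ)
  read a, top A: go to s0, push AA → (s0, aaaaa, AAAAZ)
  read a, top A: go to s0, push AA → (s0, aaaa, AAAAAZ)
  read a, top A: go to s0, push AA → (s0, aaa, AAAAAAZ)
  read a, top A: go to s0, push AA → (s0, aa, AAAAAAAZ)
  read a, top A: go to s0, push AA → (s0, a, AAAAAAAAZ)
  read a, top A: go to s0, push AA → (s0, ε, AAAAAAAAAZ)
All input consumed; M is in state s0.

s0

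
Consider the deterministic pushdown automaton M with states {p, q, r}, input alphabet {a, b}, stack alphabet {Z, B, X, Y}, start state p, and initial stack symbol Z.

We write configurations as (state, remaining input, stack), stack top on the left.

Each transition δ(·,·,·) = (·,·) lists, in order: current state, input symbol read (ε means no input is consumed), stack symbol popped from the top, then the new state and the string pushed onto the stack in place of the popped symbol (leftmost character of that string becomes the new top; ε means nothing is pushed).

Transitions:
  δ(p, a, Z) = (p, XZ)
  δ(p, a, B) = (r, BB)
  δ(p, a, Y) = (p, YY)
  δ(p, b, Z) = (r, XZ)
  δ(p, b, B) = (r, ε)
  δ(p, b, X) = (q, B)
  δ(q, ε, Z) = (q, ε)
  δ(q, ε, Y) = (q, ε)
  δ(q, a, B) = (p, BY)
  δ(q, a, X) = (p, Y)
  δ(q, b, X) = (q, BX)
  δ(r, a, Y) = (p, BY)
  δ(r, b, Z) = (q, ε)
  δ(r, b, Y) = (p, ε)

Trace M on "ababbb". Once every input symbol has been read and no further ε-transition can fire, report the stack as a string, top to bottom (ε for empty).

(p, ababbb, Z) ⊢ (p, babbb, XZ) ⊢ (q, abbb, BZ) ⊢ (p, bbb, BYZ) ⊢ (r, bb, YZ) ⊢ (p, b, Z) ⊢ (r, ε, XZ)
All input consumed in state r with stack XZ.

XZ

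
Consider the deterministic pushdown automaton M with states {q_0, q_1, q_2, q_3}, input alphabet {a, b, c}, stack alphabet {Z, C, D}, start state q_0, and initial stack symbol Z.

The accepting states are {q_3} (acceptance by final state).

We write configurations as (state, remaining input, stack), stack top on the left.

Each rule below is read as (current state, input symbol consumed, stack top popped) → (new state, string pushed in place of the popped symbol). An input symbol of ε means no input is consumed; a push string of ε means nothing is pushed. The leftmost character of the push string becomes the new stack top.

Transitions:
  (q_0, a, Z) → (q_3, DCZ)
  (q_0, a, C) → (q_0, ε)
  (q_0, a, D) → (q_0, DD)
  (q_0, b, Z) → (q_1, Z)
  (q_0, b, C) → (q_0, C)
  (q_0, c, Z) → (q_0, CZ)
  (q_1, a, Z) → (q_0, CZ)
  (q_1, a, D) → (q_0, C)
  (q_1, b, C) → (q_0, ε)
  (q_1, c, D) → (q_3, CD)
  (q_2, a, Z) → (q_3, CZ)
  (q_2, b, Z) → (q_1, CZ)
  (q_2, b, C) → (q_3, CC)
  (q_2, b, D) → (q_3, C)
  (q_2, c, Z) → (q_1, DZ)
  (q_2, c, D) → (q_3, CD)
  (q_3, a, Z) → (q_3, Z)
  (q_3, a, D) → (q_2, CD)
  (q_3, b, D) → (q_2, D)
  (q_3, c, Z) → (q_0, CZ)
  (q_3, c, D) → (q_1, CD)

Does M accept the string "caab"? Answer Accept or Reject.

Reject

(q_0, caab, Z)
  read c, top Z: go to q_0, push CZ → (q_0, aab, CZ)
  read a, top C: go to q_0, push ε → (q_0, ab, Z)
  read a, top Z: go to q_3, push DCZ → (q_3, b, DCZ)
  read b, top D: go to q_2, push D → (q_2, ε, DCZ)
All input consumed; state q_2 ∉ F and no further ε-move applies.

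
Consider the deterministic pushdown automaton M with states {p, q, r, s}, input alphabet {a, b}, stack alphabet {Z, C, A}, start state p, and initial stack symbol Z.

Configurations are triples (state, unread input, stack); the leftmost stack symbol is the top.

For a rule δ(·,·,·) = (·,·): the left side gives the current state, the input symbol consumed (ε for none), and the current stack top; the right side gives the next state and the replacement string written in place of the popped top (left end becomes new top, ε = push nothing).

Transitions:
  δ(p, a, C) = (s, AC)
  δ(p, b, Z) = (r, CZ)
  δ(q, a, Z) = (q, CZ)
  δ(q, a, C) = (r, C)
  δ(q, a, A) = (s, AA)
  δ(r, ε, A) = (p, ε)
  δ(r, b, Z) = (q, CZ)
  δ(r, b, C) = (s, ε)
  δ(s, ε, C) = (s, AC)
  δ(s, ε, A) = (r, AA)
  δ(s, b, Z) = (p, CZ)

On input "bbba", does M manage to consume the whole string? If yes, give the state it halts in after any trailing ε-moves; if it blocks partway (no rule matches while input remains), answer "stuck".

(p, bbba, Z)
  read b, top Z: go to r, push CZ → (r, bba, CZ)
  read b, top C: go to s, push ε → (s, ba, Z)
  read b, top Z: go to p, push CZ → (p, a, CZ)
  read a, top C: go to s, push AC → (s, ε, ACZ)
  ε-move, top A: go to r, push AA → (r, ε, AACZ)
  ε-move, top A: go to p, push ε → (p, ε, ACZ)
All input consumed; M is in state p.

p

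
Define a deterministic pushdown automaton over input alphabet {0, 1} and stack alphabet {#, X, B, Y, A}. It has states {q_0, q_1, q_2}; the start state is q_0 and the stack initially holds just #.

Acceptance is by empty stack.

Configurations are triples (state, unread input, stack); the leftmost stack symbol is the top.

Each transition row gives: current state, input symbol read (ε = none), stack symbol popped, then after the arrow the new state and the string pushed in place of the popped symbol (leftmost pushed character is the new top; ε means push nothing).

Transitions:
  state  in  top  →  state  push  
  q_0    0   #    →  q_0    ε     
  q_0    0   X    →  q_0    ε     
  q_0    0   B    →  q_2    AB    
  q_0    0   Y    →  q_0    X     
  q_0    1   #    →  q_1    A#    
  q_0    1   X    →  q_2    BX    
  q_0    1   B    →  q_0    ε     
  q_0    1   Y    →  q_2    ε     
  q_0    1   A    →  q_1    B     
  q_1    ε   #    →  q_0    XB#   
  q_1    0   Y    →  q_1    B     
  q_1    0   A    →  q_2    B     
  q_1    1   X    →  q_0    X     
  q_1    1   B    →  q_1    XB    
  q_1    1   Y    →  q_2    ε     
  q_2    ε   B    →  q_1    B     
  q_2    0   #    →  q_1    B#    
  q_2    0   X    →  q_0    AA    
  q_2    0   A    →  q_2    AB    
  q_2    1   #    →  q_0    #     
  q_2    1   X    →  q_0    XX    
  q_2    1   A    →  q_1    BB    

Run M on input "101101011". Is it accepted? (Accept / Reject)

Reject

(q_0, 101101011, #)
  read 1, top #: go to q_1, push A# → (q_1, 01101011, A#)
  read 0, top A: go to q_2, push B → (q_2, 1101011, B#)
  ε-move, top B: go to q_1, push B → (q_1, 1101011, B#)
  read 1, top B: go to q_1, push XB → (q_1, 101011, XB#)
  read 1, top X: go to q_0, push X → (q_0, 01011, XB#)
  read 0, top X: go to q_0, push ε → (q_0, 1011, B#)
  read 1, top B: go to q_0, push ε → (q_0, 011, #)
  read 0, top #: go to q_0, push ε → (q_0, 11, ε)
No transition applies at (q_0, 11, ε); input not fully consumed.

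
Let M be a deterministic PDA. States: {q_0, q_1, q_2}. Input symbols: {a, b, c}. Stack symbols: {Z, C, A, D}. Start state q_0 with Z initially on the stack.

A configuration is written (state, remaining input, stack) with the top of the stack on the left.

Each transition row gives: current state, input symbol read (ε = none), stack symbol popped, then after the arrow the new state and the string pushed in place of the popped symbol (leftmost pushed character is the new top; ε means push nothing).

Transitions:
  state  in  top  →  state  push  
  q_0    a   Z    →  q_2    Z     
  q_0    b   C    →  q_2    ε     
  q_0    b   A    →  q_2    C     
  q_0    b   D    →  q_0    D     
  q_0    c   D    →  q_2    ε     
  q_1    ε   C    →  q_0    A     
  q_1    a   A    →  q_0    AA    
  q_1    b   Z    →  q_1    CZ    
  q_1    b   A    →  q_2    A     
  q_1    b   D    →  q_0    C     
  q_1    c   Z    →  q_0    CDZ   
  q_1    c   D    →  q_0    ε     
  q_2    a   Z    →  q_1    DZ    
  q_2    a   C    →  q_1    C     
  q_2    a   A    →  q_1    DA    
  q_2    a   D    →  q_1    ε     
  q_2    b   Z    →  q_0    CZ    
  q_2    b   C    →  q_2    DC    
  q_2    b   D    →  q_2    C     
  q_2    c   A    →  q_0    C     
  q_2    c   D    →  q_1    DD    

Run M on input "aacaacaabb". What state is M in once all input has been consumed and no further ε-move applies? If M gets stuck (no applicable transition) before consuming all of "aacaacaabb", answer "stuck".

q_2

(q_0, aacaacaabb, Z) ⊢ (q_2, acaacaabb, Z) ⊢ (q_1, caacaabb, DZ) ⊢ (q_0, aacaabb, Z) ⊢ (q_2, acaabb, Z) ⊢ (q_1, caabb, DZ) ⊢ (q_0, aabb, Z) ⊢ (q_2, abb, Z) ⊢ (q_1, bb, DZ) ⊢ (q_0, b, CZ) ⊢ (q_2, ε, Z)
All input consumed; M is in state q_2.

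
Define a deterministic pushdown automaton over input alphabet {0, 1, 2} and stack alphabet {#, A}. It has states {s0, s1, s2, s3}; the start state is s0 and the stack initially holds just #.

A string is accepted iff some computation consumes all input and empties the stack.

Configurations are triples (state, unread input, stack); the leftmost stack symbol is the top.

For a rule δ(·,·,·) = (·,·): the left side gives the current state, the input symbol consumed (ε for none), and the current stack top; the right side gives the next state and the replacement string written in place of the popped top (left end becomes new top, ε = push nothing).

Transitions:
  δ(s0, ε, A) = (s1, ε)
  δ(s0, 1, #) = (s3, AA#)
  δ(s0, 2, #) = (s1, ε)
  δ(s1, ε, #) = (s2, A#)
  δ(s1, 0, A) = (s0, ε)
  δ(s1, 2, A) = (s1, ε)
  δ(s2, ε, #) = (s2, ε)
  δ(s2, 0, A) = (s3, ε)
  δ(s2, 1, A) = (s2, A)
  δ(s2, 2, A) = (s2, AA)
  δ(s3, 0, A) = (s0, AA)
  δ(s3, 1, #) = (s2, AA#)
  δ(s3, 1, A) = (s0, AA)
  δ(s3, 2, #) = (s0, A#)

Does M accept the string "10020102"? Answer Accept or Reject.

(s0, 10020102, #)
  read 1, top #: go to s3, push AA# → (s3, 0020102, AA#)
  read 0, top A: go to s0, push AA → (s0, 020102, AAA#)
  ε-move, top A: go to s1, push ε → (s1, 020102, AA#)
  read 0, top A: go to s0, push ε → (s0, 20102, A#)
  ε-move, top A: go to s1, push ε → (s1, 20102, #)
  ε-move, top #: go to s2, push A# → (s2, 20102, A#)
  read 2, top A: go to s2, push AA → (s2, 0102, AA#)
  read 0, top A: go to s3, push ε → (s3, 102, A#)
  read 1, top A: go to s0, push AA → (s0, 02, AA#)
  ε-move, top A: go to s1, push ε → (s1, 02, A#)
  read 0, top A: go to s0, push ε → (s0, 2, #)
  read 2, top #: go to s1, push ε → (s1, ε, ε)
All input consumed and the stack is empty.

Accept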